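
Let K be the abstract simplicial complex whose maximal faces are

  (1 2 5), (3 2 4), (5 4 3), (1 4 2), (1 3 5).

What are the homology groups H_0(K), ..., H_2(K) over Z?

H_0 ≅ Z,  H_1 ≅ Z,  H_2 = 0.

Fix the vertex order 1 < 2 < 3 < 4 < 5 and write every simplex with vertices in increasing order. Then dim K = 2 and the simplices of K are:

  0-simplices (5): [1], [2], [3], [4], [5]
  1-simplices (10): [1,2], [1,3], [1,4], [1,5], [2,3], [2,4], [2,5], [3,4], [3,5], [4,5]
  2-simplices (5): [1,2,4], [1,2,5], [1,3,5], [2,3,4], [3,4,5]

giving chain groups C_0 ≅ Z^5, C_1 ≅ Z^10, C_2 ≅ Z^5.

∂_1: C_1 → C_0 is given by ∂[p,q] = [q] − [p].
This gives a 5×10 integer matrix of rank 4; reducing to Smith normal form yields diagonal entries (1,1,1,1).

∂_2: C_2 → C_1 maps a triangle to the signed sum of its edges. For instance
  ∂[2,3,4] = [3,4] − [2,4] + [2,3],
  ∂[3,4,5] = [4,5] − [3,5] + [3,4].
The 10×5 boundary matrix has rank 5 and Smith normal form diag(1,1,1,1,1).

Now H_k = ker ∂_k / im ∂_{k+1}, so:

  H_0: rank C_0 − rank ∂_1 = 5 − 4 = 1, and the invariant factors of ∂_1 are all 1, so H_0 = Z.
  H_1: rank ker ∂_1 − rank ∂_2 = (10 − 4) − 5 = 1, and the invariant factors of ∂_2 are all 1, so H_1 = Z.
  H_2: rank ker ∂_2 − rank ∂_3 = (5 − 5) − 0 = 0, and there is no ∂_3, so H_2 = 0.

(K is a triangulation of the Möbius band.)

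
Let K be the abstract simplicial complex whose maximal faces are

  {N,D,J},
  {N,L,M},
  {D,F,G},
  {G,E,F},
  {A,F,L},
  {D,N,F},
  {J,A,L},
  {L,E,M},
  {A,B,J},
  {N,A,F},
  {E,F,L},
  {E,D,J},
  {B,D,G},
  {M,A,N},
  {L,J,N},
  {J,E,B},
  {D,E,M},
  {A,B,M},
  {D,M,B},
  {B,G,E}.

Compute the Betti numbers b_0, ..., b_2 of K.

b_0 = 1, b_1 = 1, b_2 = 0.

Order the vertices as A < B < D < E < F < G < J < L < M < N. Listing each simplex with vertices in this order, K has dimension 2 with simplices:

  0-simplices (10): A, B, D, E, F, G, J, L, M, N
  1-simplices (30): AB, AF, AJ, AL, AM, AN, BD, BE, BG, BJ, BM, DE, DF, DG, DJ, DM, DN, EF, EG, EJ, EL, EM, FG, FL, FN, JL, JN, LM, LN, MN
  2-simplices (20): ABJ, ABM, AFL, AFN, AJL, AMN, BDG, BDM, BEG, BEJ, DEJ, DEM, DFG, DFN, DJN, EFG, EFL, ELM, JLN, LMN

so the chain groups are C_0 ≅ Z^10, C_1 ≅ Z^30, C_2 ≅ Z^20.

The boundary map ∂_1: C_1 → C_0 sends each edge [p,q] (with p < q) to q − p. For instance
  ∂JL = L − J.
The 10×30 boundary matrix has rank 9 and Smith normal form diag(1,1,1,1,1,1,1,1,1).

Boundary ∂_2: C_2 → C_1 acts by ∂[p,q,r] = [q,r] − [p,r] + [p,q]. For instance
  ∂ABJ = BJ − AJ + AB,
  ∂ABM = BM − AM + AB.
This gives a 30×20 integer matrix of rank 20; reducing to Smith normal form yields diagonal entries (1,1,1,1,1,1,1,1,1,1,1,1,1,1,1,1,1,1,1,2).

Now H_k = ker ∂_k / im ∂_{k+1}, so:

  H_0: rank C_0 − rank ∂_1 = 10 − 9 = 1, and the invariant factors of ∂_1 are all 1, so H_0 = Z.
  H_1: rank ker ∂_1 − rank ∂_2 = (30 − 9) − 20 = 1, and ∂_2 has invariant factor 2 > 1, so H_1 = Z ⊕ Z_2.
  H_2: rank ker ∂_2 − rank ∂_3 = (20 − 20) − 0 = 0, and there is no ∂_3, so H_2 = 0.

As a check, the Euler characteristic is 10 − 30 + 20 = 0, which agrees with 1 − 1 + 0 = 0.

Hence the Betti numbers are b_0 = 1, b_1 = 1, b_2 = 0.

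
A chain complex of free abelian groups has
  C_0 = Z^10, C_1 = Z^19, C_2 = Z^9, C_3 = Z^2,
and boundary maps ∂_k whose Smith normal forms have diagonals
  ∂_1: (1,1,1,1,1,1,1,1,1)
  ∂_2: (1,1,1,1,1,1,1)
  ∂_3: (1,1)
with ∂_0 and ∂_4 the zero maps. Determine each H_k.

H_0: b_0 = 10 − 0 − 9 = 1; torsion from ∂_1 factors > 1: none. So H_0 = Z.
H_1: b_1 = 19 − 9 − 7 = 3; torsion from ∂_2 factors > 1: none. So H_1 = Z^3.
H_2: b_2 = 9 − 7 − 2 = 0; torsion from ∂_3 factors > 1: none. So H_2 = 0.
H_3: b_3 = 2 − 2 − 0 = 0; torsion from ∂_4 factors > 1: none. So H_3 = 0.

H_0 = Z,  H_1 = Z^3,  H_2 = 0,  H_3 = 0.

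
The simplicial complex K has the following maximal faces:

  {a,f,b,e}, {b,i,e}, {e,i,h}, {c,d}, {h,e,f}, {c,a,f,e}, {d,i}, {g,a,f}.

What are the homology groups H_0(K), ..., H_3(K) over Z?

Take the total order a < b < c < d < e < f < g < h < i on the vertex set. Then K (dimension 3) consists of the simplices:

  0-simplices (9): a, b, c, d, e, f, g, h, i
  1-simplices (18): ab, ac, ae, af, ag, be, bf, bi, cd, ce, cf, di, ef, eh, ei, fg, fh, hi
  2-simplices (11): abe, abf, ace, acf, aef, afg, bef, bei, cef, efh, ehi
  3-simplices (2): abef, acef

so the chain groups are C_0 ≅ Z^9, C_1 ≅ Z^18, C_2 ≅ Z^11, C_3 ≅ Z^2.

Boundary ∂_1: C_1 → C_0 maps an edge to its endpoints' difference, ∂[p,q] = q − p.
The resulting 9×18 matrix has rank 8, and its Smith normal form has invariant factors (1,1,1,1,1,1,1,1).

The boundary map ∂_2: C_2 → C_1 maps a triangle to the signed sum of its edges. For instance
  ∂cef = ef − cf + ce,
  ∂afg = fg − ag + af.
The 18×11 boundary matrix has rank 9 and Smith normal form diag(1,1,1,1,1,1,1,1,1).

The boundary map ∂_3: C_3 → C_2 sends each 3-simplex σ to the alternating sum Σ_i (−1)^i (σ with its i-th vertex removed). For instance
  ∂acef = cef − aef + acf − ace,
  ∂abef = bef − aef + abf − abe.
The resulting 11×2 matrix has rank 2, and its Smith normal form has invariant factors (1,1).

Now H_k = ker ∂_k / im ∂_{k+1}, so:

  H_0: rank C_0 − rank ∂_1 = 9 − 8 = 1, and the invariant factors of ∂_1 are all 1, so H_0 = Z.
  H_1: rank ker ∂_1 − rank ∂_2 = (18 − 8) − 9 = 1, and the invariant factors of ∂_2 are all 1, so H_1 = Z.
  H_2: rank ker ∂_2 − rank ∂_3 = (11 − 9) − 2 = 0, and the invariant factors of ∂_3 are all 1, so H_2 = 0.
  H_3: rank ker ∂_3 − rank ∂_4 = (2 − 2) − 0 = 0, and there is no ∂_4, so H_3 = 0.

H_0 = Z,  H_1 = Z,  H_2 = 0,  H_3 = 0.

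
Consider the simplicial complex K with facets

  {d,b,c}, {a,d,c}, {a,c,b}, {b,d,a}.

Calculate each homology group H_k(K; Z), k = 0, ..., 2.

Fix the vertex order a < b < c < d and write every simplex with vertices in increasing order. Then dim K = 2 and the simplices of K are:

  0-simplices (4): a, b, c, d
  1-simplices (6): ab, ac, ad, bc, bd, cd
  2-simplices (4): abc, abd, acd, bcd

Hence C_0 ≅ Z^4, C_1 ≅ Z^6, C_2 ≅ Z^4.

Boundary ∂_1: C_1 → C_0 maps an edge to its endpoints' difference, ∂[p,q] = q − p. For instance
  ∂cd = d − c.
The 4×6 boundary matrix has rank 3 and Smith normal form diag(1,1,1).

The boundary map ∂_2: C_2 → C_1 sends each 2-simplex [p,q,r] to [q,r] − [p,r] + [p,q]. For instance
  ∂bcd = cd − bd + bc,
  ∂abd = bd − ad + ab.
As a 6×4 matrix over Z this has rank 3, with invariant factors (1,1,1).

Computing H_k = (kernel of ∂_k) / (image of ∂_{k+1}):

  H_0: rank C_0 − rank ∂_1 = 4 − 3 = 1, and the invariant factors of ∂_1 are all 1, so H_0 = Z.
  H_1: rank ker ∂_1 − rank ∂_2 = (6 − 3) − 3 = 0, and the invariant factors of ∂_2 are all 1, so H_1 = 0.
  H_2: rank ker ∂_2 − rank ∂_3 = (4 − 3) − 0 = 1, and there is no ∂_3, so H_2 = Z.

As a check, the Euler characteristic is 4 − 6 + 4 = 2, which agrees with 1 − 0 + 1 = 2.
(K is a triangulation of the 2-sphere S^2.)

H_0 ≅ Z,  H_1 = 0,  H_2 ≅ Z.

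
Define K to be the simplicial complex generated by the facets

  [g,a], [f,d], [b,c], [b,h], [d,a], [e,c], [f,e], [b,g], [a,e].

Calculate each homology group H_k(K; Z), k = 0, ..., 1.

H_0 = Z,  H_1 = Z^2.

Take the total order a < b < c < d < e < f < g < h on the vertex set. Then K (dimension 1) consists of the simplices:

  0-simplices (8): a, b, c, d, e, f, g, h
  1-simplices (9): ad, ae, ag, bc, bg, bh, ce, df, ef

giving chain groups C_0 ≅ Z^8, C_1 ≅ Z^9.

Boundary ∂_1: C_1 → C_0 sends each edge [p,q] (with p < q) to q − p. For instance
  ∂ag = g − a.
This gives a 8×9 integer matrix of rank 7; reducing to Smith normal form yields diagonal entries (1,1,1,1,1,1,1).

Now H_k = ker ∂_k / im ∂_{k+1}, so:

  H_0: rank C_0 − rank ∂_1 = 8 − 7 = 1, and the invariant factors of ∂_1 are all 1, so H_0 = Z.
  H_1: rank ker ∂_1 − rank ∂_2 = (9 − 7) − 0 = 2, and there is no ∂_2, so H_1 = Z^2.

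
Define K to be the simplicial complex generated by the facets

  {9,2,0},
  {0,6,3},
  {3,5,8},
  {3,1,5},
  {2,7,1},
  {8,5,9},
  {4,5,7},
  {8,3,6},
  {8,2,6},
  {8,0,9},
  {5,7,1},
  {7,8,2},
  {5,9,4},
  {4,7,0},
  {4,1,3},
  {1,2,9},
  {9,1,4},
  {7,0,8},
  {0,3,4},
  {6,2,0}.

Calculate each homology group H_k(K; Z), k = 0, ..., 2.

Order the vertices as 0 < 1 < 2 < 3 < 4 < 5 < 6 < 7 < 8 < 9. Listing each simplex with vertices in this order, K has dimension 2 with simplices:

  0-simplices (10): [0], [1], [2], [3], [4], [5], [6], [7], [8], [9]
  1-simplices (30): (30 of them)
  2-simplices (20): (20 of them)

giving chain groups C_0 ≅ Z^10, C_1 ≅ Z^30, C_2 ≅ Z^20.

The boundary map ∂_1: C_1 → C_0 sends each edge [p,q] (with p < q) to q − p. For instance
  ∂[0,7] = [7] − [0].
This gives a 10×30 integer matrix of rank 9; reducing to Smith normal form yields diagonal entries (1,1,1,1,1,1,1,1,1).

Boundary ∂_2: C_2 → C_1 maps a triangle to the signed sum of its edges. For instance
  ∂[0,4,7] = [4,7] − [0,7] + [0,4],
  ∂[0,2,6] = [2,6] − [0,6] + [0,2].
As a 30×20 matrix over Z this has rank 20, with invariant factors (1,1,1,1,1,1,1,1,1,1,1,1,1,1,1,1,1,1,1,2).

Reading off H_k = ker ∂_k / im ∂_{k+1}:

  H_0: rank C_0 − rank ∂_1 = 10 − 9 = 1, and the invariant factors of ∂_1 are all 1, so H_0 ≅ Z.
  H_1: rank ker ∂_1 − rank ∂_2 = (30 − 9) − 20 = 1, and ∂_2 has invariant factor 2 > 1, so H_1 ≅ Z ⊕ Z/2Z.
  H_2: rank ker ∂_2 − rank ∂_3 = (20 − 20) − 0 = 0, and there is no ∂_3, so H_2 ≅ 0.

As a check, the Euler characteristic is 10 − 30 + 20 = 0, which agrees with 1 − 1 + 0 = 0.

H_0 = Z,  H_1 = Z ⊕ Z/2Z,  H_2 = 0.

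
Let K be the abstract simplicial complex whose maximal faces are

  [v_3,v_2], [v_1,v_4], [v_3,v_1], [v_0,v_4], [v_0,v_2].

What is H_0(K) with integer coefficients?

H_0 = Z.

We work with the vertex ordering v_0 < v_1 < v_2 < v_3 < v_4. The simplices of K, each written with vertices in increasing order, are:

  0-simplices (5): [v_0], [v_1], [v_2], [v_3], [v_4]
  1-simplices (5): [v_0,v_2], [v_0,v_4], [v_1,v_3], [v_1,v_4], [v_2,v_3]

giving chain groups C_0 ≅ Z^5, C_1 ≅ Z^5.

Boundary ∂_1: C_1 → C_0 is given by ∂[p,q] = [q] − [p]. For instance
  ∂[v_1,v_4] = [v_4] − [v_1].
The 5×5 boundary matrix has rank 4 and Smith normal form diag(1,1,1,1).

From H_k ≅ ker(∂_k) / im(∂_{k+1}) we obtain:

  H_0: rank C_0 − rank ∂_1 = 5 − 4 = 1, and the invariant factors of ∂_1 are all 1, so H_0 ≅ Z.

(K is a triangulation of the circle S^1.)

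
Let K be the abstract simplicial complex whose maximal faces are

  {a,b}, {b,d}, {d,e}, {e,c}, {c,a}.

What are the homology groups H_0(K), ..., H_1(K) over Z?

H_0 = Z,  H_1 = Z.

K has 5 vertices, 5 edges.
rank ∂_0 = 0, rank ∂_1 = 4 ⇒ b_0 = 5 − 0 − 4 = 1; all invariant factors of ∂_1 are 1 so no torsion. So H_0 ≅ Z.
rank ∂_1 = 4, rank ∂_2 = 0 ⇒ b_1 = 5 − 4 − 0 = 1. So H_1 ≅ Z.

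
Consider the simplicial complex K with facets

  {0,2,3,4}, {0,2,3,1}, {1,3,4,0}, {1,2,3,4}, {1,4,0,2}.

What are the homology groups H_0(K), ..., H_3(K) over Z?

Fix the vertex order 0 < 1 < 2 < 3 < 4 and write every simplex with vertices in increasing order. Then dim K = 3 and the simplices of K are:

  0-simplices (5): [0], [1], [2], [3], [4]
  1-simplices (10): [0,1], [0,2], [0,3], [0,4], [1,2], [1,3], [1,4], [2,3], [2,4], [3,4]
  2-simplices (10): [0,1,2], [0,1,3], [0,1,4], [0,2,3], [0,2,4], [0,3,4], [1,2,3], [1,2,4], [1,3,4], [2,3,4]
  3-simplices (5): [0,1,2,3], [0,1,2,4], [0,1,3,4], [0,2,3,4], [1,2,3,4]

Hence C_0 ≅ Z^5, C_1 ≅ Z^10, C_2 ≅ Z^10, C_3 ≅ Z^5.

∂_1: C_1 → C_0 is given by ∂[p,q] = [q] − [p].
This gives a 5×10 integer matrix of rank 4; reducing to Smith normal form yields diagonal entries (1,1,1,1).

Boundary ∂_2: C_2 → C_1 acts by ∂[p,q,r] = [q,r] − [p,r] + [p,q]. For instance
  ∂[1,3,4] = [3,4] − [1,4] + [1,3],
  ∂[0,1,3] = [1,3] − [0,3] + [0,1].
This gives a 10×10 integer matrix of rank 6; reducing to Smith normal form yields diagonal entries (1,1,1,1,1,1).

∂_3: C_3 → C_2 sends each 3-simplex σ to the alternating sum Σ_i (−1)^i (σ with its i-th vertex removed). For instance
  ∂[0,1,2,4] = [1,2,4] − [0,2,4] + [0,1,4] − [0,1,2],
  ∂[0,2,3,4] = [2,3,4] − [0,3,4] + [0,2,4] − [0,2,3].
This gives a 10×5 integer matrix of rank 4; reducing to Smith normal form yields diagonal entries (1,1,1,1).

Now H_k = ker ∂_k / im ∂_{k+1}, so:

  H_0: rank C_0 − rank ∂_1 = 5 − 4 = 1, and the invariant factors of ∂_1 are all 1, so H_0 = Z.
  H_1: rank ker ∂_1 − rank ∂_2 = (10 − 4) − 6 = 0, and the invariant factors of ∂_2 are all 1, so H_1 = 0.
  H_2: rank ker ∂_2 − rank ∂_3 = (10 − 6) − 4 = 0, and the invariant factors of ∂_3 are all 1, so H_2 = 0.
  H_3: rank ker ∂_3 − rank ∂_4 = (5 − 4) − 0 = 1, and there is no ∂_4, so H_3 = Z.

H_0 = Z,  H_1 = 0,  H_2 = 0,  H_3 = Z.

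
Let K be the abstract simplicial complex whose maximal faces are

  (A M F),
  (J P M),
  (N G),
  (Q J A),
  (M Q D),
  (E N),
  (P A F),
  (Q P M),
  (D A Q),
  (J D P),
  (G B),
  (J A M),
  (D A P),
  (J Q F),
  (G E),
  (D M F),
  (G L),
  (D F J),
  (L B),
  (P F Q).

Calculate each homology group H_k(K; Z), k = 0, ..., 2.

H_0 ≅ Z^2,  H_1 ≅ Z^4,  H_2 ≅ Z.

K has 12 vertices, 27 edges, 14 triangles.
rank ∂_0 = 0, rank ∂_1 = 10 ⇒ b_0 = 12 − 0 − 10 = 2; all invariant factors of ∂_1 are 1 so no torsion. So H_0 = Z^2.
rank ∂_1 = 10, rank ∂_2 = 13 ⇒ b_1 = 27 − 10 − 13 = 4; all invariant factors of ∂_2 are 1 so no torsion. So H_1 = Z^4.
rank ∂_2 = 13, rank ∂_3 = 0 ⇒ b_2 = 14 − 13 − 0 = 1. So H_2 = Z.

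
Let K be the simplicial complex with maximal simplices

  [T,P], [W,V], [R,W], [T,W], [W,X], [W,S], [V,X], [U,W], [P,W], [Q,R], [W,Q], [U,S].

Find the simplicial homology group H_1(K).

H_1 ≅ Z^4.

K has 9 vertices, 12 edges.
rank ∂_1 = 8, rank ∂_2 = 0 ⇒ b_1 = 12 − 8 − 0 = 4. So H_1 = Z^4.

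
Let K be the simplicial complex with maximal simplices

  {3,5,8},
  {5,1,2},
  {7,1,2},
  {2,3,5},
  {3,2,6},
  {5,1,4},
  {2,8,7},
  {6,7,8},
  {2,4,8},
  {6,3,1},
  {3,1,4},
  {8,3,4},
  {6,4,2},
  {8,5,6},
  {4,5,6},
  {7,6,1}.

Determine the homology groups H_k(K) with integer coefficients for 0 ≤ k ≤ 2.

We work with the vertex ordering 1 < 2 < 3 < 4 < 5 < 6 < 7 < 8. The simplices of K, each written with vertices in increasing order, are:

  0-simplices (8): [1], [2], [3], [4], [5], [6], [7], [8]
  1-simplices (24): (24 of them)
  2-simplices (16): [1,2,5], [1,2,7], [1,3,4], [1,3,6], [1,4,5], [1,6,7], [2,3,5], [2,3,6], [2,4,6], [2,4,8], [2,7,8], [3,4,8], [3,5,8], [4,5,6], [5,6,8], [6,7,8]

so the chain groups are C_0 ≅ Z^8, C_1 ≅ Z^24, C_2 ≅ Z^16.

Boundary ∂_1: C_1 → C_0 maps an edge to its endpoints' difference, ∂[p,q] = q − p.
The 8×24 boundary matrix has rank 7 and Smith normal form diag(1,1,1,1,1,1,1).

∂_2: C_2 → C_1 maps a triangle to the signed sum of its edges. For instance
  ∂[4,5,6] = [5,6] − [4,6] + [4,5],
  ∂[6,7,8] = [7,8] − [6,8] + [6,7].
This gives a 24×16 integer matrix of rank 15; reducing to Smith normal form yields diagonal entries (1,1,1,1,1,1,1,1,1,1,1,1,1,1,1).

From H_k ≅ ker(∂_k) / im(∂_{k+1}) we obtain:

  H_0: rank C_0 − rank ∂_1 = 8 − 7 = 1, and the invariant factors of ∂_1 are all 1, so H_0 = Z.
  H_1: rank ker ∂_1 − rank ∂_2 = (24 − 7) − 15 = 2, and the invariant factors of ∂_2 are all 1, so H_1 = Z^2.
  H_2: rank ker ∂_2 − rank ∂_3 = (16 − 15) − 0 = 1, and there is no ∂_3, so H_2 = Z.

As a check, the Euler characteristic is 8 − 24 + 16 = 0, which agrees with 1 − 2 + 1 = 0.

H_0 ≅ Z,  H_1 ≅ Z^2,  H_2 ≅ Z.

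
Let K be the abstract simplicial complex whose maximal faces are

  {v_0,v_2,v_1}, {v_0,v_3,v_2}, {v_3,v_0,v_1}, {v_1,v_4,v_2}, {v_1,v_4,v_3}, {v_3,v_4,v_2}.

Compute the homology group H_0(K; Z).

Take the total order v_0 < v_1 < v_2 < v_3 < v_4 on the vertex set. Then K (dimension 2) consists of the simplices:

  0-simplices (5): [v_0], [v_1], [v_2], [v_3], [v_4]
  1-simplices (9): [v_0,v_1], [v_0,v_2], [v_0,v_3], [v_1,v_2], [v_1,v_3], [v_1,v_4], [v_2,v_3], [v_2,v_4], [v_3,v_4]
  2-simplices (6): [v_0,v_1,v_2], [v_0,v_1,v_3], [v_0,v_2,v_3], [v_1,v_2,v_4], [v_1,v_3,v_4], [v_2,v_3,v_4]

so the chain groups are C_0 ≅ Z^5, C_1 ≅ Z^9, C_2 ≅ Z^6.

Boundary ∂_1: C_1 → C_0 sends each edge [p,q] (with p < q) to q − p. For instance
  ∂[v_1,v_2] = [v_2] − [v_1].
This gives a 5×9 integer matrix of rank 4; reducing to Smith normal form yields diagonal entries (1,1,1,1).

∂_2: C_2 → C_1 sends each 2-simplex [p,q,r] to [q,r] − [p,r] + [p,q]. For instance
  ∂[v_1,v_3,v_4] = [v_3,v_4] − [v_1,v_4] + [v_1,v_3],
  ∂[v_0,v_1,v_2] = [v_1,v_2] − [v_0,v_2] + [v_0,v_1].
As a 9×6 matrix over Z this has rank 5, with invariant factors (1,1,1,1,1).

Computing H_k = (kernel of ∂_k) / (image of ∂_{k+1}):

  H_0: rank C_0 − rank ∂_1 = 5 − 4 = 1, and the invariant factors of ∂_1 are all 1, so H_0 = Z.

(K is a triangulation of the 2-sphere S^2.)

H_0 ≅ Z.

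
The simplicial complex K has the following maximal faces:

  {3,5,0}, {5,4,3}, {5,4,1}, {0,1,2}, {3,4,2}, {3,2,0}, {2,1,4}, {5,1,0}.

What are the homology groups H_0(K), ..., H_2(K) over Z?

H_0 = Z,  H_1 = 0,  H_2 = Z.

Order the vertices as 0 < 1 < 2 < 3 < 4 < 5. Listing each simplex with vertices in this order, K has dimension 2 with simplices:

  0-simplices (6): [0], [1], [2], [3], [4], [5]
  1-simplices (12): [0,1], [0,2], [0,3], [0,5], [1,2], [1,4], [1,5], [2,3], [2,4], [3,4], [3,5], [4,5]
  2-simplices (8): [0,1,2], [0,1,5], [0,2,3], [0,3,5], [1,2,4], [1,4,5], [2,3,4], [3,4,5]

so the chain groups are C_0 ≅ Z^6, C_1 ≅ Z^12, C_2 ≅ Z^8.

Boundary ∂_1: C_1 → C_0 maps an edge to its endpoints' difference, ∂[p,q] = q − p. For instance
  ∂[0,2] = [2] − [0].
The resulting 6×12 matrix has rank 5, and its Smith normal form has invariant factors (1,1,1,1,1).

∂_2: C_2 → C_1 maps a triangle to the signed sum of its edges. For instance
  ∂[0,3,5] = [3,5] − [0,5] + [0,3],
  ∂[3,4,5] = [4,5] − [3,5] + [3,4].
This gives a 12×8 integer matrix of rank 7; reducing to Smith normal form yields diagonal entries (1,1,1,1,1,1,1).

From H_k ≅ ker(∂_k) / im(∂_{k+1}) we obtain:

  H_0: rank C_0 − rank ∂_1 = 6 − 5 = 1, and the invariant factors of ∂_1 are all 1, so H_0 ≅ Z.
  H_1: rank ker ∂_1 − rank ∂_2 = (12 − 5) − 7 = 0, and the invariant factors of ∂_2 are all 1, so H_1 ≅ 0.
  H_2: rank ker ∂_2 − rank ∂_3 = (8 − 7) − 0 = 1, and there is no ∂_3, so H_2 ≅ Z.

(K is a triangulation of the 2-sphere S^2.)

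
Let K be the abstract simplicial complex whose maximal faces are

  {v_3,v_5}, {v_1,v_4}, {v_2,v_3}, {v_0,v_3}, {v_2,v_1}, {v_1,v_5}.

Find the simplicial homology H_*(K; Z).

H_0 ≅ Z,  H_1 ≅ Z.

Take the total order v_0 < v_1 < v_2 < v_3 < v_4 < v_5 on the vertex set. Then K (dimension 1) consists of the simplices:

  0-simplices (6): [v_0], [v_1], [v_2], [v_3], [v_4], [v_5]
  1-simplices (6): [v_0,v_3], [v_1,v_2], [v_1,v_4], [v_1,v_5], [v_2,v_3], [v_3,v_5]

Hence C_0 ≅ Z^6, C_1 ≅ Z^6.

The boundary map ∂_1: C_1 → C_0 sends each edge [p,q] (with p < q) to q − p.
This gives a 6×6 integer matrix of rank 5; reducing to Smith normal form yields diagonal entries (1,1,1,1,1).

Computing H_k = (kernel of ∂_k) / (image of ∂_{k+1}):

  H_0: rank C_0 − rank ∂_1 = 6 − 5 = 1, and the invariant factors of ∂_1 are all 1, so H_0 ≅ Z.
  H_1: rank ker ∂_1 − rank ∂_2 = (6 − 5) − 0 = 1, and there is no ∂_2, so H_1 ≅ Z.

As a check, the Euler characteristic is 6 − 6 = 0, which agrees with 1 − 1 = 0.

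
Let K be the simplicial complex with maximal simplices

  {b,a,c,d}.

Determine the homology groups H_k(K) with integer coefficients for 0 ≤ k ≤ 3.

Order the vertices as a < b < c < d. Listing each simplex with vertices in this order, K has dimension 3 with simplices:

  0-simplices (4): a, b, c, d
  1-simplices (6): ab, ac, ad, bc, bd, cd
  2-simplices (4): abc, abd, acd, bcd
  3-simplices (1): abcd

Hence C_0 ≅ Z^4, C_1 ≅ Z^6, C_2 ≅ Z^4, C_3 ≅ Z^1.

The boundary map ∂_1: C_1 → C_0 maps an edge to its endpoints' difference, ∂[p,q] = q − p.
The 4×6 boundary matrix has rank 3 and Smith normal form diag(1,1,1).

∂_2: C_2 → C_1 maps a triangle to the signed sum of its edges. For instance
  ∂acd = cd − ad + ac,
  ∂abd = bd − ad + ab.
The 6×4 boundary matrix has rank 3 and Smith normal form diag(1,1,1).

∂_3: C_3 → C_2 sends each 3-simplex σ to the alternating sum Σ_i (−1)^i (σ with its i-th vertex removed). For instance
  ∂abcd = bcd − acd + abd − abc.
This gives a 4×1 integer matrix of rank 1; reducing to Smith normal form yields diagonal entries (1).

Reading off H_k = ker ∂_k / im ∂_{k+1}:

  H_0: rank C_0 − rank ∂_1 = 4 − 3 = 1, and the invariant factors of ∂_1 are all 1, so H_0 = Z.
  H_1: rank ker ∂_1 − rank ∂_2 = (6 − 3) − 3 = 0, and the invariant factors of ∂_2 are all 1, so H_1 = 0.
  H_2: rank ker ∂_2 − rank ∂_3 = (4 − 3) − 1 = 0, and the invariant factors of ∂_3 are all 1, so H_2 = 0.
  H_3: rank ker ∂_3 − rank ∂_4 = (1 − 1) − 0 = 0, and there is no ∂_4, so H_3 = 0.

H_0 ≅ Z,  H_1 = 0,  H_2 = 0,  H_3 = 0.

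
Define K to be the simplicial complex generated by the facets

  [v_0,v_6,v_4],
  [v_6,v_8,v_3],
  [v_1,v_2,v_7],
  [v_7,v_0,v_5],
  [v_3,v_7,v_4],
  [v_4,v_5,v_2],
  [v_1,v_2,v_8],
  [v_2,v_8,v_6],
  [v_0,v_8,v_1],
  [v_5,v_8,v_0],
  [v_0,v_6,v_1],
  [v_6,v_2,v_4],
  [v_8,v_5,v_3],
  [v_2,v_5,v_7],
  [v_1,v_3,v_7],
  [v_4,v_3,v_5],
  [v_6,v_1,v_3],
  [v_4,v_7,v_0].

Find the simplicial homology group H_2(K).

Take the total order v_0 < v_1 < v_2 < v_3 < v_4 < v_5 < v_6 < v_7 < v_8 on the vertex set. Then K (dimension 2) consists of the simplices:

  0-simplices (9): [v_0], [v_1], [v_2], [v_3], [v_4], [v_5], [v_6], [v_7], [v_8]
  1-simplices (27): (27 of them)
  2-simplices (18): (18 of them)

giving chain groups C_0 ≅ Z^9, C_1 ≅ Z^27, C_2 ≅ Z^18.

Boundary ∂_1: C_1 → C_0 is given by ∂[p,q] = [q] − [p].
The resulting 9×27 matrix has rank 8, and its Smith normal form has invariant factors (1,1,1,1,1,1,1,1).

The boundary map ∂_2: C_2 → C_1 sends each 2-simplex [p,q,r] to [q,r] − [p,r] + [p,q]. For instance
  ∂[v_0,v_4,v_6] = [v_4,v_6] − [v_0,v_6] + [v_0,v_4],
  ∂[v_3,v_4,v_7] = [v_4,v_7] − [v_3,v_7] + [v_3,v_4].
The 27×18 boundary matrix has rank 18 and Smith normal form diag(1,1,1,1,1,1,1,1,1,1,1,1,1,1,1,1,1,2).

From H_k ≅ ker(∂_k) / im(∂_{k+1}) we obtain:

  H_2: rank ker ∂_2 − rank ∂_3 = (18 − 18) − 0 = 0, and there is no ∂_3, so H_2 = 0.

H_2 ≅ 0.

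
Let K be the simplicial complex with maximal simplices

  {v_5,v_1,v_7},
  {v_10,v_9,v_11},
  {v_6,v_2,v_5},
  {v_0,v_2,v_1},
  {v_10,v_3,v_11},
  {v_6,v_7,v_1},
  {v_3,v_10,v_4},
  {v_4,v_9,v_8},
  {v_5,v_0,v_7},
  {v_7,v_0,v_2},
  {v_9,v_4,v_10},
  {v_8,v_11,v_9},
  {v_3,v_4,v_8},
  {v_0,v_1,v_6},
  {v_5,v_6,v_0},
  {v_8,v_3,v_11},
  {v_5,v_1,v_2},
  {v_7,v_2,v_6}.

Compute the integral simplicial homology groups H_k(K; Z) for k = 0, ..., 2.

H_0 ≅ Z^2,  H_1 ≅ Z/2,  H_2 ≅ Z.

We work with the vertex ordering v_0 < v_1 < v_2 < v_3 < v_4 < v_5 < v_6 < v_7 < v_8 < v_9 < v_10 < v_11. The simplices of K, each written with vertices in increasing order, are:

  0-simplices (12): [v_0], [v_1], [v_2], [v_3], [v_4], [v_5], [v_6], [v_7], [v_8], [v_9], [v_10], [v_11]
  1-simplices (27): (27 of them)
  2-simplices (18): (18 of them)

so the chain groups are C_0 ≅ Z^12, C_1 ≅ Z^27, C_2 ≅ Z^18.

∂_1: C_1 → C_0 sends each edge [p,q] (with p < q) to q − p.
This gives a 12×27 integer matrix of rank 10; reducing to Smith normal form yields diagonal entries (1,1,1,1,1,1,1,1,1,1).

Boundary ∂_2: C_2 → C_1 maps a triangle to the signed sum of its edges. For instance
  ∂[v_8,v_9,v_11] = [v_9,v_11] − [v_8,v_11] + [v_8,v_9],
  ∂[v_2,v_5,v_6] = [v_5,v_6] − [v_2,v_6] + [v_2,v_5].
The 27×18 boundary matrix has rank 17 and Smith normal form diag(1,1,1,1,1,1,1,1,1,1,1,1,1,1,1,1,2).

Reading off H_k = ker ∂_k / im ∂_{k+1}:

  H_0: rank C_0 − rank ∂_1 = 12 − 10 = 2, and the invariant factors of ∂_1 are all 1, so H_0 = Z^2.
  H_1: rank ker ∂_1 − rank ∂_2 = (27 − 10) − 17 = 0, and ∂_2 has invariant factor 2 > 1, so H_1 = Z/2.
  H_2: rank ker ∂_2 − rank ∂_3 = (18 − 17) − 0 = 1, and there is no ∂_3, so H_2 = Z.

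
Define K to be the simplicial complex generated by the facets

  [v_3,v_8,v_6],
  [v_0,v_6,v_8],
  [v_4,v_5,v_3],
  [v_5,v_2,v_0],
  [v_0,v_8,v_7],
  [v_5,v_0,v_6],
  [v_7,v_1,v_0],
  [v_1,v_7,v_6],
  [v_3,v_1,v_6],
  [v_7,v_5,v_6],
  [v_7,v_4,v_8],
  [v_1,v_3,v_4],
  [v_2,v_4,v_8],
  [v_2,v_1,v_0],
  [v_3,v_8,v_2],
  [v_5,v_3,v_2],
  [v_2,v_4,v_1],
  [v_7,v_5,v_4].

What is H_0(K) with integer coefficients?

H_0 ≅ Z.

Take the total order v_0 < v_1 < v_2 < v_3 < v_4 < v_5 < v_6 < v_7 < v_8 on the vertex set. Then K (dimension 2) consists of the simplices:

  0-simplices (9): [v_0], [v_1], [v_2], [v_3], [v_4], [v_5], [v_6], [v_7], [v_8]
  1-simplices (27): (27 of them)
  2-simplices (18): (18 of them)

so the chain groups are C_0 ≅ Z^9, C_1 ≅ Z^27, C_2 ≅ Z^18.

Boundary ∂_1: C_1 → C_0 sends each edge [p,q] (with p < q) to q − p.
The resulting 9×27 matrix has rank 8, and its Smith normal form has invariant factors (1,1,1,1,1,1,1,1).

∂_2: C_2 → C_1 acts by ∂[p,q,r] = [q,r] − [p,r] + [p,q]. For instance
  ∂[v_1,v_2,v_4] = [v_2,v_4] − [v_1,v_4] + [v_1,v_2],
  ∂[v_1,v_6,v_7] = [v_6,v_7] − [v_1,v_7] + [v_1,v_6].
This gives a 27×18 integer matrix of rank 18; reducing to Smith normal form yields diagonal entries (1,1,1,1,1,1,1,1,1,1,1,1,1,1,1,1,1,2).

From H_k ≅ ker(∂_k) / im(∂_{k+1}) we obtain:

  H_0: rank C_0 − rank ∂_1 = 9 − 8 = 1, and the invariant factors of ∂_1 are all 1, so H_0 ≅ Z.

(K is a triangulation of the Klein bottle.)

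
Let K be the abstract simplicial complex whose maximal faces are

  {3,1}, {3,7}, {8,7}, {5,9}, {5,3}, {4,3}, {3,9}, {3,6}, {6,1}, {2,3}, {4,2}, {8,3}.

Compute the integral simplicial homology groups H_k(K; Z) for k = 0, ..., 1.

H_0 ≅ Z,  H_1 ≅ Z^4.

Order the vertices as 1 < 2 < 3 < 4 < 5 < 6 < 7 < 8 < 9. Listing each simplex with vertices in this order, K has dimension 1 with simplices:

  0-simplices (9): [1], [2], [3], [4], [5], [6], [7], [8], [9]
  1-simplices (12): [1,3], [1,6], [2,3], [2,4], [3,4], [3,5], [3,6], [3,7], [3,8], [3,9], [5,9], [7,8]

Hence C_0 ≅ Z^9, C_1 ≅ Z^12.

∂_1: C_1 → C_0 sends each edge [p,q] (with p < q) to q − p. For instance
  ∂[2,4] = [4] − [2].
The resulting 9×12 matrix has rank 8, and its Smith normal form has invariant factors (1,1,1,1,1,1,1,1).

Computing H_k = (kernel of ∂_k) / (image of ∂_{k+1}):

  H_0: rank C_0 − rank ∂_1 = 9 − 8 = 1, and the invariant factors of ∂_1 are all 1, so H_0 ≅ Z.
  H_1: rank ker ∂_1 − rank ∂_2 = (12 − 8) − 0 = 4, and there is no ∂_2, so H_1 ≅ Z^4.

As a check, the Euler characteristic is 9 − 12 = -3, which agrees with 1 − 4 = -3.
(K is a triangulation of a wedge of 4 circles.)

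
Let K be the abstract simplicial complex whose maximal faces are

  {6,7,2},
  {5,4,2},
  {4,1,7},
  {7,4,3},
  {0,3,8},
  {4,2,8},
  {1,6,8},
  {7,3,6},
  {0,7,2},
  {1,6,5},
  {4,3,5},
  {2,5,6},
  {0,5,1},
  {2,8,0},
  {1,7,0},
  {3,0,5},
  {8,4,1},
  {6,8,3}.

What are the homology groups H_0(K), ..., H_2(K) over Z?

H_0 = Z,  H_1 = Z^2,  H_2 = Z.

We work with the vertex ordering 0 < 1 < 2 < 3 < 4 < 5 < 6 < 7 < 8. The simplices of K, each written with vertices in increasing order, are:

  0-simplices (9): [0], [1], [2], [3], [4], [5], [6], [7], [8]
  1-simplices (27): (27 of them)
  2-simplices (18): [0,1,5], [0,1,7], [0,2,7], [0,2,8], [0,3,5], [0,3,8], [1,4,7], [1,4,8], [1,5,6], [1,6,8], [2,4,5], [2,4,8], [2,5,6], [2,6,7], [3,4,5], [3,4,7], [3,6,7], [3,6,8]

giving chain groups C_0 ≅ Z^9, C_1 ≅ Z^27, C_2 ≅ Z^18.

∂_1: C_1 → C_0 is given by ∂[p,q] = [q] − [p]. For instance
  ∂[2,4] = [4] − [2].
As a 9×27 matrix over Z this has rank 8, with invariant factors (1,1,1,1,1,1,1,1).

∂_2: C_2 → C_1 sends each 2-simplex [p,q,r] to [q,r] − [p,r] + [p,q]. For instance
  ∂[2,4,5] = [4,5] − [2,5] + [2,4],
  ∂[0,1,5] = [1,5] − [0,5] + [0,1].
As a 27×18 matrix over Z this has rank 17, with invariant factors (1,1,1,1,1,1,1,1,1,1,1,1,1,1,1,1,1).

Reading off H_k = ker ∂_k / im ∂_{k+1}:

  H_0: rank C_0 − rank ∂_1 = 9 − 8 = 1, and the invariant factors of ∂_1 are all 1, so H_0 = Z.
  H_1: rank ker ∂_1 − rank ∂_2 = (27 − 8) − 17 = 2, and the invariant factors of ∂_2 are all 1, so H_1 = Z^2.
  H_2: rank ker ∂_2 − rank ∂_3 = (18 − 17) − 0 = 1, and there is no ∂_3, so H_2 = Z.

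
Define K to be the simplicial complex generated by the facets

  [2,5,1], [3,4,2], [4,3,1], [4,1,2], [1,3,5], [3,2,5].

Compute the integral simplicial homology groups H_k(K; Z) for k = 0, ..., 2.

Fix the vertex order 1 < 2 < 3 < 4 < 5 and write every simplex with vertices in increasing order. Then dim K = 2 and the simplices of K are:

  0-simplices (5): [1], [2], [3], [4], [5]
  1-simplices (9): [1,2], [1,3], [1,4], [1,5], [2,3], [2,4], [2,5], [3,4], [3,5]
  2-simplices (6): [1,2,4], [1,2,5], [1,3,4], [1,3,5], [2,3,4], [2,3,5]

Hence C_0 ≅ Z^5, C_1 ≅ Z^9, C_2 ≅ Z^6.

Boundary ∂_1: C_1 → C_0 is given by ∂[p,q] = [q] − [p]. For instance
  ∂[3,5] = [5] − [3].
The 5×9 boundary matrix has rank 4 and Smith normal form diag(1,1,1,1).

Boundary ∂_2: C_2 → C_1 sends each 2-simplex [p,q,r] to [q,r] − [p,r] + [p,q]. For instance
  ∂[1,2,5] = [2,5] − [1,5] + [1,2],
  ∂[2,3,4] = [3,4] − [2,4] + [2,3].
The 9×6 boundary matrix has rank 5 and Smith normal form diag(1,1,1,1,1).

From H_k ≅ ker(∂_k) / im(∂_{k+1}) we obtain:

  H_0: rank C_0 − rank ∂_1 = 5 − 4 = 1, and the invariant factors of ∂_1 are all 1, so H_0 ≅ Z.
  H_1: rank ker ∂_1 − rank ∂_2 = (9 − 4) − 5 = 0, and the invariant factors of ∂_2 are all 1, so H_1 ≅ 0.
  H_2: rank ker ∂_2 − rank ∂_3 = (6 − 5) − 0 = 1, and there is no ∂_3, so H_2 ≅ Z.

As a check, the Euler characteristic is 5 − 9 + 6 = 2, which agrees with 1 − 0 + 1 = 2.

H_0 = Z,  H_1 = 0,  H_2 = Z.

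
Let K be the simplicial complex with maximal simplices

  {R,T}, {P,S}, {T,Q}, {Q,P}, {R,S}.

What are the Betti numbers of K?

b_0 = 1, b_1 = 1.

Fix the vertex order P < Q < R < S < T and write every simplex with vertices in increasing order. Then dim K = 1 and the simplices of K are:

  0-simplices (5): P, Q, R, S, T
  1-simplices (5): PQ, PS, QT, RS, RT

Hence C_0 ≅ Z^5, C_1 ≅ Z^5.

Boundary ∂_1: C_1 → C_0 maps an edge to its endpoints' difference, ∂[p,q] = q − p. For instance
  ∂QT = T − Q.
This gives a 5×5 integer matrix of rank 4; reducing to Smith normal form yields diagonal entries (1,1,1,1).

From H_k ≅ ker(∂_k) / im(∂_{k+1}) we obtain:

  H_0: rank C_0 − rank ∂_1 = 5 − 4 = 1, and the invariant factors of ∂_1 are all 1, so H_0 ≅ Z.
  H_1: rank ker ∂_1 − rank ∂_2 = (5 − 4) − 0 = 1, and there is no ∂_2, so H_1 ≅ Z.

(K is a triangulation of the circle S^1.)

Hence the Betti numbers are b_0 = 1, b_1 = 1.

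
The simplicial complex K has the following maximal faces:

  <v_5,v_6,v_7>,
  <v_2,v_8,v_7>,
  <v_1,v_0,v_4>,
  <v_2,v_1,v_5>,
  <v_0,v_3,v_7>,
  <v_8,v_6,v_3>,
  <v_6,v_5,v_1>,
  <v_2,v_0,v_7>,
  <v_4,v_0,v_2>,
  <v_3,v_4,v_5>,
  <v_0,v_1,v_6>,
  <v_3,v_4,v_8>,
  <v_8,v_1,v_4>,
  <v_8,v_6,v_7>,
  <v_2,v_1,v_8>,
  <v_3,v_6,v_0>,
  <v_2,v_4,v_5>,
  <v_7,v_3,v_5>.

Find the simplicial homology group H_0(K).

H_0 ≅ Z.

Order the vertices as v_0 < v_1 < v_2 < v_3 < v_4 < v_5 < v_6 < v_7 < v_8. Listing each simplex with vertices in this order, K has dimension 2 with simplices:

  0-simplices (9): [v_0], [v_1], [v_2], [v_3], [v_4], [v_5], [v_6], [v_7], [v_8]
  1-simplices (27): (27 of them)
  2-simplices (18): (18 of them)

so the chain groups are C_0 ≅ Z^9, C_1 ≅ Z^27, C_2 ≅ Z^18.

Boundary ∂_1: C_1 → C_0 sends each edge [p,q] (with p < q) to q − p.
This gives a 9×27 integer matrix of rank 8; reducing to Smith normal form yields diagonal entries (1,1,1,1,1,1,1,1).

Boundary ∂_2: C_2 → C_1 maps a triangle to the signed sum of its edges. For instance
  ∂[v_2,v_7,v_8] = [v_7,v_8] − [v_2,v_8] + [v_2,v_7],
  ∂[v_3,v_6,v_8] = [v_6,v_8] − [v_3,v_8] + [v_3,v_6].
The resulting 27×18 matrix has rank 18, and its Smith normal form has invariant factors (1,1,1,1,1,1,1,1,1,1,1,1,1,1,1,1,1,2).

Reading off H_k = ker ∂_k / im ∂_{k+1}:

  H_0: rank C_0 − rank ∂_1 = 9 − 8 = 1, and the invariant factors of ∂_1 are all 1, so H_0 = Z.

(K is a triangulation of the Klein bottle.)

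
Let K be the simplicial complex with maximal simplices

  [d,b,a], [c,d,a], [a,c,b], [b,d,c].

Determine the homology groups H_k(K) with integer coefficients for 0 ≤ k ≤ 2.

H_0 = Z,  H_1 = 0,  H_2 = Z.

Fix the vertex order a < b < c < d and write every simplex with vertices in increasing order. Then dim K = 2 and the simplices of K are:

  0-simplices (4): a, b, c, d
  1-simplices (6): ab, ac, ad, bc, bd, cd
  2-simplices (4): abc, abd, acd, bcd

Hence C_0 ≅ Z^4, C_1 ≅ Z^6, C_2 ≅ Z^4.

∂_1: C_1 → C_0 maps an edge to its endpoints' difference, ∂[p,q] = q − p. For instance
  ∂bd = d − b.
The resulting 4×6 matrix has rank 3, and its Smith normal form has invariant factors (1,1,1).

∂_2: C_2 → C_1 sends each 2-simplex [p,q,r] to [q,r] − [p,r] + [p,q]. For instance
  ∂bcd = cd − bd + bc,
  ∂abc = bc − ac + ab.
The resulting 6×4 matrix has rank 3, and its Smith normal form has invariant factors (1,1,1).

Reading off H_k = ker ∂_k / im ∂_{k+1}:

  H_0: rank C_0 − rank ∂_1 = 4 − 3 = 1, and the invariant factors of ∂_1 are all 1, so H_0 ≅ Z.
  H_1: rank ker ∂_1 − rank ∂_2 = (6 − 3) − 3 = 0, and the invariant factors of ∂_2 are all 1, so H_1 ≅ 0.
  H_2: rank ker ∂_2 − rank ∂_3 = (4 − 3) − 0 = 1, and there is no ∂_3, so H_2 ≅ Z.

(K is a triangulation of the 2-sphere S^2.)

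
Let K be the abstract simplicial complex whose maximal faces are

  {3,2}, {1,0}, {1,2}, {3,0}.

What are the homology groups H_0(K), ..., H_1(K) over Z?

H_0 = Z,  H_1 = Z.

K has 4 vertices, 4 edges.
rank ∂_0 = 0, rank ∂_1 = 3 ⇒ b_0 = 4 − 0 − 3 = 1; all invariant factors of ∂_1 are 1 so no torsion. So H_0 ≅ Z.
rank ∂_1 = 3, rank ∂_2 = 0 ⇒ b_1 = 4 − 3 − 0 = 1. So H_1 ≅ Z.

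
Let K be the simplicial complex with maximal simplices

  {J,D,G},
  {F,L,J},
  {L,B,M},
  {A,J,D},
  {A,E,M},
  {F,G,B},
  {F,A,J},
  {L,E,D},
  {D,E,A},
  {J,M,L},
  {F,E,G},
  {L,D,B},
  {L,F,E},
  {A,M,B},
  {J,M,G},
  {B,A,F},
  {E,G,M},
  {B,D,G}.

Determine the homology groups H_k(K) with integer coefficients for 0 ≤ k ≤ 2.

H_0 = Z,  H_1 = Z^2,  H_2 = Z.

K has 9 vertices, 27 edges, 18 triangles.
rank ∂_0 = 0, rank ∂_1 = 8 ⇒ b_0 = 9 − 0 − 8 = 1; all invariant factors of ∂_1 are 1 so no torsion. So H_0 ≅ Z.
rank ∂_1 = 8, rank ∂_2 = 17 ⇒ b_1 = 27 − 8 − 17 = 2; all invariant factors of ∂_2 are 1 so no torsion. So H_1 ≅ Z^2.
rank ∂_2 = 17, rank ∂_3 = 0 ⇒ b_2 = 18 − 17 − 0 = 1. So H_2 ≅ Z.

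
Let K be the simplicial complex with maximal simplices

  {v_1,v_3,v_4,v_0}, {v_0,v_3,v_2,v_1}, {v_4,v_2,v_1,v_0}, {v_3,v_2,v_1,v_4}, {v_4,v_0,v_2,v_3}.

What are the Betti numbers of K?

Take the total order v_0 < v_1 < v_2 < v_3 < v_4 on the vertex set. Then K (dimension 3) consists of the simplices:

  0-simplices (5): [v_0], [v_1], [v_2], [v_3], [v_4]
  1-simplices (10): [v_0,v_1], [v_0,v_2], [v_0,v_3], [v_0,v_4], [v_1,v_2], [v_1,v_3], [v_1,v_4], [v_2,v_3], [v_2,v_4], [v_3,v_4]
  2-simplices (10): [v_0,v_1,v_2], [v_0,v_1,v_3], [v_0,v_1,v_4], [v_0,v_2,v_3], [v_0,v_2,v_4], [v_0,v_3,v_4], [v_1,v_2,v_3], [v_1,v_2,v_4], [v_1,v_3,v_4], [v_2,v_3,v_4]
  3-simplices (5): [v_0,v_1,v_2,v_3], [v_0,v_1,v_2,v_4], [v_0,v_1,v_3,v_4], [v_0,v_2,v_3,v_4], [v_1,v_2,v_3,v_4]

giving chain groups C_0 ≅ Z^5, C_1 ≅ Z^10, C_2 ≅ Z^10, C_3 ≅ Z^5.

The boundary map ∂_1: C_1 → C_0 maps an edge to its endpoints' difference, ∂[p,q] = q − p. For instance
  ∂[v_0,v_2] = [v_2] − [v_0].
As a 5×10 matrix over Z this has rank 4, with invariant factors (1,1,1,1).

The boundary map ∂_2: C_2 → C_1 sends each 2-simplex [p,q,r] to [q,r] − [p,r] + [p,q]. For instance
  ∂[v_0,v_1,v_2] = [v_1,v_2] − [v_0,v_2] + [v_0,v_1],
  ∂[v_0,v_2,v_3] = [v_2,v_3] − [v_0,v_3] + [v_0,v_2].
The resulting 10×10 matrix has rank 6, and its Smith normal form has invariant factors (1,1,1,1,1,1).

∂_3: C_3 → C_2 sends each 3-simplex σ to the alternating sum Σ_i (−1)^i (σ with its i-th vertex removed). For instance
  ∂[v_1,v_2,v_3,v_4] = [v_2,v_3,v_4] − [v_1,v_3,v_4] + [v_1,v_2,v_4] − [v_1,v_2,v_3],
  ∂[v_0,v_1,v_2,v_4] = [v_1,v_2,v_4] − [v_0,v_2,v_4] + [v_0,v_1,v_4] − [v_0,v_1,v_2].
The resulting 10×5 matrix has rank 4, and its Smith normal form has invariant factors (1,1,1,1).

Computing H_k = (kernel of ∂_k) / (image of ∂_{k+1}):

  H_0: rank C_0 − rank ∂_1 = 5 − 4 = 1, and the invariant factors of ∂_1 are all 1, so H_0 ≅ Z.
  H_1: rank ker ∂_1 − rank ∂_2 = (10 − 4) − 6 = 0, and the invariant factors of ∂_2 are all 1, so H_1 ≅ 0.
  H_2: rank ker ∂_2 − rank ∂_3 = (10 − 6) − 4 = 0, and the invariant factors of ∂_3 are all 1, so H_2 ≅ 0.
  H_3: rank ker ∂_3 − rank ∂_4 = (5 − 4) − 0 = 1, and there is no ∂_4, so H_3 ≅ Z.

As a check, the Euler characteristic is 5 − 10 + 10 − 5 = 0, which agrees with 1 − 0 + 0 − 1 = 0.

Hence the Betti numbers are b_0 = 1, b_1 = 0, b_2 = 0, b_3 = 1.

b_0 = 1, b_1 = 0, b_2 = 0, b_3 = 1.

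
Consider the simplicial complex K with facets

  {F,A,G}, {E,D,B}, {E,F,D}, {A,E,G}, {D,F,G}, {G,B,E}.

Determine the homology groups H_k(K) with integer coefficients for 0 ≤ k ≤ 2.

We work with the vertex ordering A < B < D < E < F < G. The simplices of K, each written with vertices in increasing order, are:

  0-simplices (6): A, B, D, E, F, G
  1-simplices (12): AE, AF, AG, BD, BE, BG, DE, DF, DG, EF, EG, FG
  2-simplices (6): AEG, AFG, BDE, BEG, DEF, DFG

Hence C_0 ≅ Z^6, C_1 ≅ Z^12, C_2 ≅ Z^6.

∂_1: C_1 → C_0 sends each edge [p,q] (with p < q) to q − p. For instance
  ∂AF = F − A.
As a 6×12 matrix over Z this has rank 5, with invariant factors (1,1,1,1,1).

The boundary map ∂_2: C_2 → C_1 maps a triangle to the signed sum of its edges. For instance
  ∂BEG = EG − BG + BE,
  ∂AEG = EG − AG + AE.
As a 12×6 matrix over Z this has rank 6, with invariant factors (1,1,1,1,1,1).

Now H_k = ker ∂_k / im ∂_{k+1}, so:

  H_0: rank C_0 − rank ∂_1 = 6 − 5 = 1, and the invariant factors of ∂_1 are all 1, so H_0 ≅ Z.
  H_1: rank ker ∂_1 − rank ∂_2 = (12 − 5) − 6 = 1, and the invariant factors of ∂_2 are all 1, so H_1 ≅ Z.
  H_2: rank ker ∂_2 − rank ∂_3 = (6 − 6) − 0 = 0, and there is no ∂_3, so H_2 ≅ 0.

H_0 = Z,  H_1 = Z,  H_2 = 0.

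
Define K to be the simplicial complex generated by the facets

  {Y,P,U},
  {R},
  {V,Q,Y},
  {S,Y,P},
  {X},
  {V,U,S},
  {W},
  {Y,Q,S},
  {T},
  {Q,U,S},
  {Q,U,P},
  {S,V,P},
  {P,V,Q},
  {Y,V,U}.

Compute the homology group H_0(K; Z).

H_0 ≅ Z^5.

K has 10 vertices, 15 edges, 10 triangles.
rank ∂_0 = 0, rank ∂_1 = 5 ⇒ b_0 = 10 − 0 − 5 = 5; all invariant factors of ∂_1 are 1 so no torsion. So H_0 ≅ Z^5.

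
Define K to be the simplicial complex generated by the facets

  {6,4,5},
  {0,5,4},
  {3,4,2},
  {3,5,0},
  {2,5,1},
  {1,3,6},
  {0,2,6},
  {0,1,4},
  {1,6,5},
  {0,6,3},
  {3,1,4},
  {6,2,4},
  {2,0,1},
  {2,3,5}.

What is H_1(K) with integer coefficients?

We work with the vertex ordering 0 < 1 < 2 < 3 < 4 < 5 < 6. The simplices of K, each written with vertices in increasing order, are:

  0-simplices (7): [0], [1], [2], [3], [4], [5], [6]
  1-simplices (21): [0,1], [0,2], [0,3], [0,4], [0,5], [0,6], [1,2], [1,3], [1,4], [1,5], [1,6], [2,3], [2,4], [2,5], [2,6], [3,4], [3,5], [3,6], [4,5], [4,6], [5,6]
  2-simplices (14): [0,1,2], [0,1,4], [0,2,6], [0,3,5], [0,3,6], [0,4,5], [1,2,5], [1,3,4], [1,3,6], [1,5,6], [2,3,4], [2,3,5], [2,4,6], [4,5,6]

Hence C_0 ≅ Z^7, C_1 ≅ Z^21, C_2 ≅ Z^14.

Boundary ∂_1: C_1 → C_0 is given by ∂[p,q] = [q] − [p]. For instance
  ∂[0,1] = [1] − [0].
As a 7×21 matrix over Z this has rank 6, with invariant factors (1,1,1,1,1,1).

The boundary map ∂_2: C_2 → C_1 maps a triangle to the signed sum of its edges. For instance
  ∂[2,4,6] = [4,6] − [2,6] + [2,4],
  ∂[0,3,6] = [3,6] − [0,6] + [0,3].
The resulting 21×14 matrix has rank 13, and its Smith normal form has invariant factors (1,1,1,1,1,1,1,1,1,1,1,1,1).

Computing H_k = (kernel of ∂_k) / (image of ∂_{k+1}):

  H_1: rank ker ∂_1 − rank ∂_2 = (21 − 6) − 13 = 2, and the invariant factors of ∂_2 are all 1, so H_1 ≅ Z^2.

H_1 ≅ Z^2.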